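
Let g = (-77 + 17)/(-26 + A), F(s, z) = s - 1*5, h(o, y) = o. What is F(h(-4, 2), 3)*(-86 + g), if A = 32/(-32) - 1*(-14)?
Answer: 9522/13 ≈ 732.46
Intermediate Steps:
A = 13 (A = 32*(-1/32) + 14 = -1 + 14 = 13)
F(s, z) = -5 + s (F(s, z) = s - 5 = -5 + s)
g = 60/13 (g = (-77 + 17)/(-26 + 13) = -60/(-13) = -60*(-1/13) = 60/13 ≈ 4.6154)
F(h(-4, 2), 3)*(-86 + g) = (-5 - 4)*(-86 + 60/13) = -9*(-1058/13) = 9522/13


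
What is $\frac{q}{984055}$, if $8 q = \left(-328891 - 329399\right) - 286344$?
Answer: $- \frac{472317}{3936220} \approx -0.11999$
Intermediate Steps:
$q = - \frac{472317}{4}$ ($q = \frac{\left(-328891 - 329399\right) - 286344}{8} = \frac{-658290 - 286344}{8} = \frac{1}{8} \left(-944634\right) = - \frac{472317}{4} \approx -1.1808 \cdot 10^{5}$)
$\frac{q}{984055} = - \frac{472317}{4 \cdot 984055} = \left(- \frac{472317}{4}\right) \frac{1}{984055} = - \frac{472317}{3936220}$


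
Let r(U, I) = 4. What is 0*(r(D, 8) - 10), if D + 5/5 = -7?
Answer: 0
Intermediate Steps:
D = -8 (D = -1 - 7 = -8)
0*(r(D, 8) - 10) = 0*(4 - 10) = 0*(-6) = 0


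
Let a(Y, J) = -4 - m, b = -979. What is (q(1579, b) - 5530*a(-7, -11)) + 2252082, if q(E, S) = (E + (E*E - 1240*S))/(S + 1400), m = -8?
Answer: 942522782/421 ≈ 2.2388e+6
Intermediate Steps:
q(E, S) = (E + E**2 - 1240*S)/(1400 + S) (q(E, S) = (E + (E**2 - 1240*S))/(1400 + S) = (E + E**2 - 1240*S)/(1400 + S))
a(Y, J) = 4 (a(Y, J) = -4 - 1*(-8) = -4 + 8 = 4)
(q(1579, b) - 5530*a(-7, -11)) + 2252082 = ((1579 + 1579**2 - 1240*(-979))/(1400 - 979) - 5530*4) + 2252082 = ((1579 + 2493241 + 1213960)/421 - 22120) + 2252082 = ((1/421)*3708780 - 22120) + 2252082 = (3708780/421 - 22120) + 2252082 = -5603740/421 + 2252082 = 942522782/421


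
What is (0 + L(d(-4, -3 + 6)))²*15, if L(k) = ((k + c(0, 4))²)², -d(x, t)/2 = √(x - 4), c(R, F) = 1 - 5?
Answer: 16711680 + 55050240*I*√2 ≈ 1.6712e+7 + 7.7853e+7*I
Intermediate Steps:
c(R, F) = -4
d(x, t) = -2*√(-4 + x) (d(x, t) = -2*√(x - 4) = -2*√(-4 + x))
L(k) = (-4 + k)⁴ (L(k) = ((k - 4)²)² = ((-4 + k)²)² = (-4 + k)⁴)
(0 + L(d(-4, -3 + 6)))²*15 = (0 + (-4 - 2*√(-4 - 4))⁴)²*15 = (0 + (-4 - 4*I*√2)⁴)²*15 = ((-4 - 4*I*√2)⁴)²*15 = (-4 - 4*I*√2)⁸*15 = 15*(-4 - 4*I*√2)⁸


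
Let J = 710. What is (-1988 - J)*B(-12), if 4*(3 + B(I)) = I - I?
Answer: 8094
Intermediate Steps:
B(I) = -3 (B(I) = -3 + (I - I)/4 = -3 + (¼)*0 = -3 + 0 = -3)
(-1988 - J)*B(-12) = (-1988 - 1*710)*(-3) = (-1988 - 710)*(-3) = -2698*(-3) = 8094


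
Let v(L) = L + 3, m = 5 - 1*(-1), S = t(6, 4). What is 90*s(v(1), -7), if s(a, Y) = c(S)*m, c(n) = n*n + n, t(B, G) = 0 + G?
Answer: 10800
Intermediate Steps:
t(B, G) = G
S = 4
c(n) = n + n**2 (c(n) = n**2 + n = n + n**2)
m = 6 (m = 5 + 1 = 6)
v(L) = 3 + L
s(a, Y) = 120 (s(a, Y) = (4*(1 + 4))*6 = (4*5)*6 = 20*6 = 120)
90*s(v(1), -7) = 90*120 = 10800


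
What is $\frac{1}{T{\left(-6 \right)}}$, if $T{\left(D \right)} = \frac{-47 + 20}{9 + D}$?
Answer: $- \frac{1}{9} \approx -0.11111$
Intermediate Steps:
$T{\left(D \right)} = - \frac{27}{9 + D}$
$\frac{1}{T{\left(-6 \right)}} = \frac{1}{\left(-27\right) \frac{1}{9 - 6}} = \frac{1}{\left(-27\right) \frac{1}{3}} = \frac{1}{-9} = - \frac{1}{9}$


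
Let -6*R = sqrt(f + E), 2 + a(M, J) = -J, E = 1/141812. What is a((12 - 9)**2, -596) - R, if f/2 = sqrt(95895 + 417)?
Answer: 594 + sqrt(293 + 166203664*sqrt(24078))/38676 ≈ 598.15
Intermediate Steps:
E = 1/141812 ≈ 7.0516e-6
f = 4*sqrt(24078) (f = 2*sqrt(95895 + 417) = 2*sqrt(96312) = 2*(2*sqrt(24078)) = 4*sqrt(24078) ≈ 620.68)
a(M, J) = -2 - J
R = -sqrt(1/141812 + 4*sqrt(24078))/6 (R = -sqrt(4*sqrt(24078) + 1/141812)/6 = -sqrt(1/141812 + 4*sqrt(24078))/6 ≈ -4.1523)
a((12 - 9)**2, -596) - R = (-2 - 1*(-596)) - (-1)*sqrt(293 + 166203664*sqrt(24078))/38676 = (-2 + 596) + sqrt(293 + 166203664*sqrt(24078))/38676 = 594 + sqrt(293 + 166203664*sqrt(24078))/38676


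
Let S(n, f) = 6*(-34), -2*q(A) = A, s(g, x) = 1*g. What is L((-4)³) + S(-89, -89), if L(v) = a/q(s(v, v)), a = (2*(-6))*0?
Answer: -204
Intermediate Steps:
s(g, x) = g
q(A) = -A/2
S(n, f) = -204
a = 0 (a = -12*0 = 0)
L(v) = 0 (L(v) = 0/((-v/2)) = 0*(-2/v) = 0)
L((-4)³) + S(-89, -89) = 0 - 204 = -204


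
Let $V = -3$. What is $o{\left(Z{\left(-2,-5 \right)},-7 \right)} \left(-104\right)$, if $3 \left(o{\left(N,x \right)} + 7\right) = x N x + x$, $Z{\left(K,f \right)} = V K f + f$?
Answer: $60424$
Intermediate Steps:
$Z{\left(K,f \right)} = f - 3 K f$ ($Z{\left(K,f \right)} = - 3 K f + f = f - 3 K f$)
$o{\left(N,x \right)} = -7 + \frac{x}{3} + \frac{N x^{2}}{3}$ ($o{\left(N,x \right)} = -7 + \frac{x N x + x}{3} = -7 + \frac{N x x + x}{3} = -7 + \frac{N x^{2} + x}{3} = -7 + \frac{x + N x^{2}}{3} = -7 + \left(\frac{x}{3} + \frac{N x^{2}}{3}\right) = -7 + \frac{x}{3} + \frac{N x^{2}}{3}$)
$o{\left(Z{\left(-2,-5 \right)},-7 \right)} \left(-104\right) = \left(-7 + \frac{1}{3} \left(-7\right) + \frac{- 5 \left(1 - -6\right) \left(-7\right)^{2}}{3}\right) \left(-104\right) = \left(-7 - \frac{7}{3} + \frac{1}{3} \left(- 5 \left(1 + 6\right)\right) 49\right) \left(-104\right) = \left(-7 - \frac{7}{3} + \frac{1}{3} \left(\left(-5\right) 7\right) 49\right) \left(-104\right) = \left(-7 - \frac{7}{3} + \frac{1}{3} \left(-35\right) 49\right) \left(-104\right) = \left(-7 - \frac{7}{3} - \frac{1715}{3}\right) \left(-104\right) = \left(-581\right) \left(-104\right) = 60424$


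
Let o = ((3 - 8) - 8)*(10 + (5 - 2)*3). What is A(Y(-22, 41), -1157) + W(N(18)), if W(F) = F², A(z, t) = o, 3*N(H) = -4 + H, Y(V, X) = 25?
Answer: -2027/9 ≈ -225.22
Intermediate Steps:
N(H) = -4/3 + H/3 (N(H) = (-4 + H)/3 = -4/3 + H/3)
o = -247 (o = (-5 - 8)*(10 + 3*3) = -13*(10 + 9) = -13*19 = -247)
A(z, t) = -247
A(Y(-22, 41), -1157) + W(N(18)) = -247 + (-4/3 + (⅓)*18)² = -247 + (-4/3 + 6)² = -247 + (14/3)² = -247 + 196/9 = -2027/9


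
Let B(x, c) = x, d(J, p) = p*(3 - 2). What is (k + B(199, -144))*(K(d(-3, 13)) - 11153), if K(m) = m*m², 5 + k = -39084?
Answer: 348298840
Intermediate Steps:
d(J, p) = p (d(J, p) = p*1 = p)
k = -39089 (k = -5 - 39084 = -39089)
K(m) = m³
(k + B(199, -144))*(K(d(-3, 13)) - 11153) = (-39089 + 199)*(13³ - 11153) = -38890*(2197 - 11153) = -38890*(-8956) = 348298840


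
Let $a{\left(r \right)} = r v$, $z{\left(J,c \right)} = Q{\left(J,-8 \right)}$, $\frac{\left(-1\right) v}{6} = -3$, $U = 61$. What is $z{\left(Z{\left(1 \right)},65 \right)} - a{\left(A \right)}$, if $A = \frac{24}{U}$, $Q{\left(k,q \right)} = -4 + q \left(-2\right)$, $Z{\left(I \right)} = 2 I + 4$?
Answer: $\frac{300}{61} \approx 4.918$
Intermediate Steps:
$Z{\left(I \right)} = 4 + 2 I$
$Q{\left(k,q \right)} = -4 - 2 q$
$v = 18$ ($v = \left(-6\right) \left(-3\right) = 18$)
$z{\left(J,c \right)} = 12$ ($z{\left(J,c \right)} = -4 - -16 = -4 + 16 = 12$)
$A = \frac{24}{61} \approx 0.39344$
$a{\left(r \right)} = 18 r$ ($a{\left(r \right)} = r 18 = 18 r$)
$z{\left(Z{\left(1 \right)},65 \right)} - a{\left(A \right)} = 12 - 18 \cdot \frac{24}{61} = 12 - \frac{432}{61} = \frac{300}{61}$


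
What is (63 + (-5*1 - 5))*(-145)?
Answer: -7685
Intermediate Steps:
(63 + (-5*1 - 5))*(-145) = (63 + (-5 - 5))*(-145) = (63 - 10)*(-145) = 53*(-145) = -7685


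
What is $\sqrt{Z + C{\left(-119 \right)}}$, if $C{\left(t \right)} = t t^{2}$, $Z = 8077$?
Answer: $i \sqrt{1677082} \approx 1295.0 i$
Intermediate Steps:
$C{\left(t \right)} = t^{3}$
$\sqrt{Z + C{\left(-119 \right)}} = \sqrt{8077 + \left(-119\right)^{3}} = \sqrt{8077 - 1685159} = \sqrt{-1677082} = i \sqrt{1677082}$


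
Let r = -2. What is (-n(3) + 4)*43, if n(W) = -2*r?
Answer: 0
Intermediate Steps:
n(W) = 4 (n(W) = -2*(-2) = 4)
(-n(3) + 4)*43 = (-1*4 + 4)*43 = (-4 + 4)*43 = 0*43 = 0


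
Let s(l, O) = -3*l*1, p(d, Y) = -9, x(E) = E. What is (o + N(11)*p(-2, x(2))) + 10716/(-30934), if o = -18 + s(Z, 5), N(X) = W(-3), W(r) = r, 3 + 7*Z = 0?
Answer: 1076118/108269 ≈ 9.9393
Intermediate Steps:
Z = -3/7 (Z = -3/7 + (⅐)*0 = -3/7 + 0 = -3/7 ≈ -0.42857)
s(l, O) = -3*l
N(X) = -3
o = -117/7 (o = -18 - 3*(-3/7) = -18 + 9/7 = -117/7 ≈ -16.714)
(o + N(11)*p(-2, x(2))) + 10716/(-30934) = (-117/7 - 3*(-9)) + 10716/(-30934) = (-117/7 + 27) + 10716*(-1/30934) = 72/7 - 5358/15467 = 1076118/108269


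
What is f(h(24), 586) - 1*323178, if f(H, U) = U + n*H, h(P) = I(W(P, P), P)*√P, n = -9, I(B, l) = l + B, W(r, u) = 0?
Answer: -322592 - 432*√6 ≈ -3.2365e+5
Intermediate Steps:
I(B, l) = B + l
h(P) = P^(3/2) (h(P) = (0 + P)*√P = P*√P = P^(3/2))
f(H, U) = U - 9*H
f(h(24), 586) - 1*323178 = (586 - 432*√6) - 1*323178 = (586 - 432*√6) - 323178 = -322592 - 432*√6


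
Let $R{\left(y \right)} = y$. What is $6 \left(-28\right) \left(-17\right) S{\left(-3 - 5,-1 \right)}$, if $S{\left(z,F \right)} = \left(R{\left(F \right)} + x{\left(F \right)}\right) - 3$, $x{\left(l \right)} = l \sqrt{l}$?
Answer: $-11424 - 2856 i \approx -11424.0 - 2856.0 i$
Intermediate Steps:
$x{\left(l \right)} = l^{\frac{3}{2}}$
$S{\left(z,F \right)} = -3 + F + F^{\frac{3}{2}}$ ($S{\left(z,F \right)} = \left(F + F^{\frac{3}{2}}\right) - 3 = -3 + F + F^{\frac{3}{2}}$)
$6 \left(-28\right) \left(-17\right) S{\left(-3 - 5,-1 \right)} = 6 \left(-28\right) \left(-17\right) \left(-3 - 1 + \left(-1\right)^{\frac{3}{2}}\right) = 6 \cdot 476 \left(-3 - 1 - i\right) = 6 \cdot 476 \left(-4 - i\right) = 6 \left(-1904 - 476 i\right) = -11424 - 2856 i$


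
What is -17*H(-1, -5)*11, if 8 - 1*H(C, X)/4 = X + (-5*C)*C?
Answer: -13464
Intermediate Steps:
H(C, X) = 32 - 4*X + 20*C**2 (H(C, X) = 32 - 4*(X + (-5*C)*C) = 32 - 4*(X - 5*C**2) = 32 + (-4*X + 20*C**2) = 32 - 4*X + 20*C**2)
-17*H(-1, -5)*11 = -17*(32 - 4*(-5) + 20*(-1)**2)*11 = -17*(32 + 20 + 20*1)*11 = -17*(32 + 20 + 20)*11 = -17*72*11 = -1224*11 = -13464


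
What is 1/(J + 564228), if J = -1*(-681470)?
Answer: 1/1245698 ≈ 8.0276e-7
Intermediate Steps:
J = 681470
1/(J + 564228) = 1/(681470 + 564228) = 1/1245698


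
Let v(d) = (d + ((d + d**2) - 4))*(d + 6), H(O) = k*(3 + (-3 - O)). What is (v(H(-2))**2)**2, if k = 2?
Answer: 1600000000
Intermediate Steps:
H(O) = -2*O (H(O) = 2*(3 + (-3 - O)) = 2*(-O) = -2*O)
v(d) = (6 + d)*(-4 + d**2 + 2*d) (v(d) = (d + (-4 + d + d**2))*(6 + d) = (-4 + d**2 + 2*d)*(6 + d) = (6 + d)*(-4 + d**2 + 2*d))
(v(H(-2))**2)**2 = ((-24 + (-2*(-2))**3 + 8*(-2*(-2)) + 8*(-2*(-2))**2)**2)**2 = ((-24 + 4**3 + 8*4 + 8*4**2)**2)**2 = ((-24 + 64 + 32 + 8*16)**2)**2 = ((-24 + 64 + 32 + 128)**2)**2 = (200**2)**2 = 40000**2 = 1600000000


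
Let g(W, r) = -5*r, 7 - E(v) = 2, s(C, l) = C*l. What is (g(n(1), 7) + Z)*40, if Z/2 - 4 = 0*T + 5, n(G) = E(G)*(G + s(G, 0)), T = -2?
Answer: -680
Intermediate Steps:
E(v) = 5 (E(v) = 7 - 1*2 = 7 - 2 = 5)
n(G) = 5*G (n(G) = 5*(G + G*0) = 5*(G + 0) = 5*G)
Z = 18 (Z = 8 + 2*(0*(-2) + 5) = 8 + 2*(0 + 5) = 8 + 2*5 = 8 + 10 = 18)
(g(n(1), 7) + Z)*40 = (-5*7 + 18)*40 = (-35 + 18)*40 = -17*40 = -680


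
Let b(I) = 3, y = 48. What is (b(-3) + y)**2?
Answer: 2601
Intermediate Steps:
(b(-3) + y)**2 = (3 + 48)**2 = 51**2 = 2601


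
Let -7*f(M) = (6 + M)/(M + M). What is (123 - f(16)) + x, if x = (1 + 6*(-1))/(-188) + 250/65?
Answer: 8688877/68432 ≈ 126.97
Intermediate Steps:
f(M) = -(6 + M)/(14*M) (f(M) = -(6 + M)/(7*(M + M)) = -(6 + M)/(7*(2*M)) = -(6 + M)*1/(2*M)/7 = -(6 + M)/(14*M))
x = 9465/2444 (x = (1 - 6)*(-1/188) + 250*(1/65) = -5*(-1/188) + 50/13 = 5/188 + 50/13 = 9465/2444 ≈ 3.8727)
(123 - f(16)) + x = (123 - (-6 - 1*16)/(14*16)) + 9465/2444 = (123 - (-6 - 16)/(14*16)) + 9465/2444 = (123 - (-22)/(14*16)) + 9465/2444 = (123 - 1*(-11/112)) + 9465/2444 = (123 + 11/112) + 9465/2444 = 13787/112 + 9465/2444 = 8688877/68432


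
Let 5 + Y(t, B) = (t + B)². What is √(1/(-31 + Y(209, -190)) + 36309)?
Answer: √153405538/65 ≈ 190.55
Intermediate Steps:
Y(t, B) = -5 + (B + t)² (Y(t, B) = -5 + (t + B)² = -5 + (B + t)²)
√(1/(-31 + Y(209, -190)) + 36309) = √(1/(-31 + (-5 + (-190 + 209)²)) + 36309) = √(1/(-31 + (-5 + 19²)) + 36309) = √(1/(-31 + (-5 + 361)) + 36309) = √(1/(-31 + 356) + 36309) = √(1/325 + 36309) = √(11800426/325) = √153405538/65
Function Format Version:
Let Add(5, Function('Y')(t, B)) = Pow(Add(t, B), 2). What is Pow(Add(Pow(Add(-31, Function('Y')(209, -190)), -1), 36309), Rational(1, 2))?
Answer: Mul(Rational(1, 65), Pow(153405538, Rational(1, 2))) ≈ 190.55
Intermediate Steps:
Function('Y')(t, B) = Add(-5, Pow(Add(B, t), 2)) (Function('Y')(t, B) = Add(-5, Pow(Add(t, B), 2)) = Add(-5, Pow(Add(B, t), 2)))
Pow(Add(Pow(Add(-31, Function('Y')(209, -190)), -1), 36309), Rational(1, 2)) = Pow(Add(Pow(Add(-31, Add(-5, Pow(Add(-190, 209), 2))), -1), 36309), Rational(1, 2)) = Pow(Add(Pow(Add(-31, Add(-5, Pow(19, 2))), -1), 36309), Rational(1, 2)) = Pow(Add(Pow(Add(-31, Add(-5, 361)), -1), 36309), Rational(1, 2)) = Pow(Add(Pow(Add(-31, 356), -1), 36309), Rational(1, 2)) = Pow(Add(Pow(325, -1), 36309), Rational(1, 2)) = Pow(Add(Rational(1, 325), 36309), Rational(1, 2)) = Pow(Rational(11800426, 325), Rational(1, 2)) = Mul(Rational(1, 65), Pow(153405538, Rational(1, 2)))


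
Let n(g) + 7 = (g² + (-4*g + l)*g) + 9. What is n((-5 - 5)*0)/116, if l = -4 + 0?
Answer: 1/58 ≈ 0.017241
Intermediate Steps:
l = -4
n(g) = 2 + g² + g*(-4 - 4*g) (n(g) = -7 + ((g² + (-4*g - 4)*g) + 9) = -7 + ((g² + (-4 - 4*g)*g) + 9) = -7 + ((g² + g*(-4 - 4*g)) + 9) = -7 + (9 + g² + g*(-4 - 4*g)) = 2 + g² + g*(-4 - 4*g))
n((-5 - 5)*0)/116 = (2 - 4*(-5 - 5)*0 - 3*((-5 - 5)*0)²)/116 = (2 - (-40)*0 - 3*(-10*0)²)*(1/116) = (2 - 4*0 - 3*0²)*(1/116) = (2 + 0 - 3*0)*(1/116) = (2 + 0 + 0)*(1/116) = 2*(1/116) = 1/58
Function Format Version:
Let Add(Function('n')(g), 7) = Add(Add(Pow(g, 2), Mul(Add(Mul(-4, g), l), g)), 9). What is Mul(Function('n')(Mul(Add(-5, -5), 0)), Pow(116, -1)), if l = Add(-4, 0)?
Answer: Rational(1, 58) ≈ 0.017241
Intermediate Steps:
l = -4
Function('n')(g) = Add(2, Pow(g, 2), Mul(g, Add(-4, Mul(-4, g)))) (Function('n')(g) = Add(-7, Add(Add(Pow(g, 2), Mul(Add(Mul(-4, g), -4), g)), 9)) = Add(-7, Add(Add(Pow(g, 2), Mul(Add(-4, Mul(-4, g)), g)), 9)) = Add(-7, Add(Add(Pow(g, 2), Mul(g, Add(-4, Mul(-4, g)))), 9)) = Add(-7, Add(9, Pow(g, 2), Mul(g, Add(-4, Mul(-4, g))))) = Add(2, Pow(g, 2), Mul(g, Add(-4, Mul(-4, g)))))
Mul(Function('n')(Mul(Add(-5, -5), 0)), Pow(116, -1)) = Mul(Add(2, Mul(-4, Mul(Add(-5, -5), 0)), Mul(-3, Pow(Mul(Add(-5, -5), 0), 2))), Pow(116, -1)) = Mul(Add(2, Mul(-4, Mul(-10, 0)), Mul(-3, Pow(Mul(-10, 0), 2))), Rational(1, 116)) = Mul(Add(2, Mul(-4, 0), Mul(-3, Pow(0, 2))), Rational(1, 116)) = Mul(Add(2, 0, Mul(-3, 0)), Rational(1, 116)) = Mul(Add(2, 0, 0), Rational(1, 116)) = Mul(2, Rational(1, 116)) = Rational(1, 58)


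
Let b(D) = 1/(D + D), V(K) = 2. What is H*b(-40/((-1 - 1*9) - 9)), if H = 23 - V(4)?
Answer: 399/80 ≈ 4.9875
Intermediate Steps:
b(D) = 1/(2*D)
H = 21 (H = 23 - 1*2 = 23 - 2 = 21)
H*b(-40/((-1 - 1*9) - 9)) = 21*(1/(2*((-40/((-1 - 1*9) - 9))))) = 21*(1/(2*((-40/((-1 - 9) - 9))))) = 21*(1/(2*((-40/(-10 - 9))))) = 21*(1/(2*((-40/(-19))))) = 21*(1/(2*((-40*(-1/19))))) = 21*(1/(2*(40/19))) = 21*((½)*(19/40)) = 21*(19/80) = 399/80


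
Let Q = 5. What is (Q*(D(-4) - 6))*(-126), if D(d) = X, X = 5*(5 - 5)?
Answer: 3780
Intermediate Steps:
X = 0 (X = 5*0 = 0)
D(d) = 0
(Q*(D(-4) - 6))*(-126) = (5*(0 - 6))*(-126) = (5*(-6))*(-126) = -30*(-126) = 3780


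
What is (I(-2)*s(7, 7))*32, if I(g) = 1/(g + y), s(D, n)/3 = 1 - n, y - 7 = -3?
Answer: -288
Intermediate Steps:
y = 4 (y = 7 - 3 = 4)
s(D, n) = 3 - 3*n (s(D, n) = 3*(1 - n) = 3 - 3*n)
I(g) = 1/(4 + g) (I(g) = 1/(g + 4) = 1/(4 + g))
(I(-2)*s(7, 7))*32 = ((3 - 3*7)/(4 - 2))*32 = ((3 - 21)/2)*32 = ((½)*(-18))*32 = -9*32 = -288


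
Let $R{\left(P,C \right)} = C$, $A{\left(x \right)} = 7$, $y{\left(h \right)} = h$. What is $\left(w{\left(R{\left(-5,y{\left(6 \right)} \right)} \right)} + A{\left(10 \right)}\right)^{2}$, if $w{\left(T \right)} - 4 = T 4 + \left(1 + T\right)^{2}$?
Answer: $7056$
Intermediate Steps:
$w{\left(T \right)} = 4 + \left(1 + T\right)^{2} + 4 T$ ($w{\left(T \right)} = 4 + \left(T 4 + \left(1 + T\right)^{2}\right) = 4 + \left(4 T + \left(1 + T\right)^{2}\right) = 4 + \left(\left(1 + T\right)^{2} + 4 T\right) = 4 + \left(1 + T\right)^{2} + 4 T$)
$\left(w{\left(R{\left(-5,y{\left(6 \right)} \right)} \right)} + A{\left(10 \right)}\right)^{2} = \left(\left(5 + 6^{2} + 6 \cdot 6\right) + 7\right)^{2} = \left(\left(5 + 36 + 36\right) + 7\right)^{2} = \left(77 + 7\right)^{2} = 84^{2} = 7056$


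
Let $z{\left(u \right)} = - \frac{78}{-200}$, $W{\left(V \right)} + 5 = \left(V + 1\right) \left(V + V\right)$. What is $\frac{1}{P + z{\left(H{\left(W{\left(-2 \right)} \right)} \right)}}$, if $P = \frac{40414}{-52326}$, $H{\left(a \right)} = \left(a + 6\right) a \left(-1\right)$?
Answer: $- \frac{2616300}{1000343} \approx -2.6154$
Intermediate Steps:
$W{\left(V \right)} = -5 + 2 V \left(1 + V\right)$ ($W{\left(V \right)} = -5 + \left(V + 1\right) \left(V + V\right) = -5 + \left(1 + V\right) 2 V = -5 + 2 V \left(1 + V\right)$)
$H{\left(a \right)} = - a \left(6 + a\right)$ ($H{\left(a \right)} = \left(6 + a\right) a \left(-1\right) = a \left(6 + a\right) \left(-1\right) = - a \left(6 + a\right)$)
$P = - \frac{20207}{26163}$ ($P = 40414 \left(- \frac{1}{52326}\right) = - \frac{20207}{26163} \approx -0.77235$)
$z{\left(u \right)} = \frac{39}{100}$ ($z{\left(u \right)} = \left(-78\right) \left(- \frac{1}{200}\right) = \frac{39}{100}$)
$\frac{1}{P + z{\left(H{\left(W{\left(-2 \right)} \right)} \right)}} = \frac{1}{- \frac{20207}{26163} + \frac{39}{100}} = \frac{1}{- \frac{1000343}{2616300}} = - \frac{2616300}{1000343}$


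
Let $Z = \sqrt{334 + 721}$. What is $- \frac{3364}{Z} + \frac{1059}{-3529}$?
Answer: $- \frac{1059}{3529} - \frac{3364 \sqrt{1055}}{1055} \approx -103.87$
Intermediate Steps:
$Z = \sqrt{1055} \approx 32.481$
$- \frac{3364}{Z} + \frac{1059}{-3529} = - \frac{3364}{\sqrt{1055}} + \frac{1059}{-3529} = - 3364 \frac{\sqrt{1055}}{1055} + 1059 \left(- \frac{1}{3529}\right) = - \frac{3364 \sqrt{1055}}{1055} - \frac{1059}{3529} = - \frac{1059}{3529} - \frac{3364 \sqrt{1055}}{1055}$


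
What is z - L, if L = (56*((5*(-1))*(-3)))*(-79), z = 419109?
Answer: 485469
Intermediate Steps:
L = -66360 (L = (56*(-5*(-3)))*(-79) = (56*15)*(-79) = 840*(-79) = -66360)
z - L = 419109 - 1*(-66360) = 419109 + 66360 = 485469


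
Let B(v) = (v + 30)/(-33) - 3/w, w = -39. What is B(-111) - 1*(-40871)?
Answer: 5844915/143 ≈ 40874.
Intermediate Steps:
B(v) = -119/143 - v/33 (B(v) = (v + 30)/(-33) - 3/(-39) = (30 + v)*(-1/33) - 3*(-1/39) = (-10/11 - v/33) + 1/13 = -119/143 - v/33)
B(-111) - 1*(-40871) = (-119/143 - 1/33*(-111)) - 1*(-40871) = (-119/143 + 37/11) + 40871 = 362/143 + 40871 = 5844915/143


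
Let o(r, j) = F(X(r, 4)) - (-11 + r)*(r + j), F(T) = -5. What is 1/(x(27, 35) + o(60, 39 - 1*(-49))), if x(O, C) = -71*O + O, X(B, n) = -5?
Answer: -1/9147 ≈ -0.00010933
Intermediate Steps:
x(O, C) = -70*O
o(r, j) = -5 - (-11 + r)*(j + r) (o(r, j) = -5 - (-11 + r)*(r + j) = -5 - (-11 + r)*(j + r))
1/(x(27, 35) + o(60, 39 - 1*(-49))) = 1/(-70*27 + (-5 - 1*60**2 + 11*(39 - 1*(-49)) + 11*60 - 1*(39 - 1*(-49))*60)) = 1/(-1890 + (-5 - 1*3600 + 11*(39 + 49) + 660 - 1*(39 + 49)*60)) = 1/(-1890 + (-5 - 3600 + 11*88 + 660 - 1*88*60)) = 1/(-1890 + (-5 - 3600 + 968 + 660 - 5280)) = 1/(-1890 - 7257) = 1/(-9147) = -1/9147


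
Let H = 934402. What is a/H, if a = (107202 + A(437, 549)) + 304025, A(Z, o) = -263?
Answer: 205482/467201 ≈ 0.43982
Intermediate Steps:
a = 410964 (a = (107202 - 263) + 304025 = 106939 + 304025 = 410964)
a/H = 410964/934402 = 410964*(1/934402) = 205482/467201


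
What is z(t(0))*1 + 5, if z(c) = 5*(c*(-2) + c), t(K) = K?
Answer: 5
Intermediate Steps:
z(c) = -5*c (z(c) = 5*(-2*c + c) = 5*(-c) = -5*c)
z(t(0))*1 + 5 = -5*0*1 + 5 = 0*1 + 5 = 0 + 5 = 5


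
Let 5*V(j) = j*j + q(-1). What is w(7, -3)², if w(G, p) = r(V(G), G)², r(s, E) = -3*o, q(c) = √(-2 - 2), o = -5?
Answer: 50625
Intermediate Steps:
q(c) = 2*I (q(c) = √(-4) = 2*I)
V(j) = j²/5 + 2*I/5 (V(j) = (j*j + 2*I)/5 = (j² + 2*I)/5 = j²/5 + 2*I/5)
r(s, E) = 15 (r(s, E) = -3*(-5) = 15)
w(G, p) = 225 (w(G, p) = 15² = 225)
w(7, -3)² = 225² = 50625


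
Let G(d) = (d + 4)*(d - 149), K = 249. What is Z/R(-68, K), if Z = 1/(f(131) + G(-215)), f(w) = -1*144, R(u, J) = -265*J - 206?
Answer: -1/5074202060 ≈ -1.9708e-10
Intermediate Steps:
R(u, J) = -206 - 265*J
f(w) = -144
G(d) = (-149 + d)*(4 + d) (G(d) = (4 + d)*(-149 + d) = (-149 + d)*(4 + d))
Z = 1/76660 (Z = 1/(-144 + (-596 + (-215)² - 145*(-215))) = 1/(-144 + (-596 + 46225 + 31175)) = 1/(-144 + 76804) = 1/76660 ≈ 1.3045e-5)
Z/R(-68, K) = 1/(76660*(-206 - 265*249)) = 1/(76660*(-206 - 65985)) = (1/76660)/(-66191) = (1/76660)*(-1/66191) = -1/5074202060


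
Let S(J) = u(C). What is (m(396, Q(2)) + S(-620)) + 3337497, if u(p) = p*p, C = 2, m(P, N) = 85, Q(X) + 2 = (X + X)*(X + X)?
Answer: 3337586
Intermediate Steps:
Q(X) = -2 + 4*X² (Q(X) = -2 + (X + X)*(X + X) = -2 + (2*X)*(2*X) = -2 + 4*X²)
u(p) = p²
S(J) = 4 (S(J) = 2² = 4)
(m(396, Q(2)) + S(-620)) + 3337497 = (85 + 4) + 3337497 = 89 + 3337497 = 3337586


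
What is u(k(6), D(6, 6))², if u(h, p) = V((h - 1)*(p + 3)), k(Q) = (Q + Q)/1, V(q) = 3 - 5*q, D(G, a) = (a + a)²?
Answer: 65318724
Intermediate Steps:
D(G, a) = 4*a² (D(G, a) = (2*a)² = 4*a²)
k(Q) = 2*Q (k(Q) = (2*Q)*1 = 2*Q)
u(h, p) = 3 - 5*(-1 + h)*(3 + p) (u(h, p) = 3 - 5*(h - 1)*(p + 3) = 3 - 5*(-1 + h)*(3 + p))
u(k(6), D(6, 6))² = (18 - 30*6 + 5*(4*6²) - 5*2*6*4*6²)² = (18 - 15*12 + 5*(4*36) - 5*12*4*36)² = (18 - 180 + 5*144 - 5*12*144)² = (18 - 180 + 720 - 8640)² = (-8082)² = 65318724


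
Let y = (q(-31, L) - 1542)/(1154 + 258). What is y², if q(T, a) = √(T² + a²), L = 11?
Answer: (1542 - √1082)²/1993744 ≈ 1.1423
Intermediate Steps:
y = -771/706 + √1082/1412 (y = (√((-31)² + 11²) - 1542)/(1154 + 258) = (√(961 + 121) - 1542)/1412 = (√1082 - 1542)*(1/1412) = (-1542 + √1082)*(1/1412) = -771/706 + √1082/1412 ≈ -1.0688)
y² = (-771/706 + √1082/1412)²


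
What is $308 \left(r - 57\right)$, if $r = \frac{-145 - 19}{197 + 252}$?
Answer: $- \frac{7933156}{449} \approx -17669.0$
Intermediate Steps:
$r = - \frac{164}{449} \approx -0.36526$
$308 \left(r - 57\right) = 308 \left(- \frac{164}{449} - 57\right) = 308 \left(- \frac{25757}{449}\right) = - \frac{7933156}{449}$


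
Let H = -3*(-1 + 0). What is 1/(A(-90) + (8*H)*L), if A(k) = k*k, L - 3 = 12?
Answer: 1/8460 ≈ 0.00011820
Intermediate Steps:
L = 15 (L = 3 + 12 = 15)
H = 3 (H = -3*(-1) = 3)
A(k) = k**2
1/(A(-90) + (8*H)*L) = 1/((-90)**2 + (8*3)*15) = 1/(8100 + 24*15) = 1/(8100 + 360) = 1/8460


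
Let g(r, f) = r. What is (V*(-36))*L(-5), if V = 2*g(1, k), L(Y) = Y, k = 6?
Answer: 360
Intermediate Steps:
V = 2 (V = 2*1 = 2)
(V*(-36))*L(-5) = (2*(-36))*(-5) = -72*(-5) = 360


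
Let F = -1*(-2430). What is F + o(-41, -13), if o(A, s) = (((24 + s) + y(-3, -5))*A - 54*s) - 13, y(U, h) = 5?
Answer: 2463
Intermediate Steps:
F = 2430
o(A, s) = -13 - 54*s + A*(29 + s) (o(A, s) = (((24 + s) + 5)*A - 54*s) - 13 = ((29 + s)*A - 54*s) - 13 = (A*(29 + s) - 54*s) - 13 = (-54*s + A*(29 + s)) - 13 = -13 - 54*s + A*(29 + s))
F + o(-41, -13) = 2430 + (-13 - 54*(-13) + 29*(-41) - 41*(-13)) = 2430 + (-13 + 702 - 1189 + 533) = 2430 + 33 = 2463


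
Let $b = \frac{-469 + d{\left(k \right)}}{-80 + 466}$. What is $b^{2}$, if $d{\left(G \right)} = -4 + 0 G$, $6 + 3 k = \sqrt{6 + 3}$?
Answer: $\frac{223729}{148996} \approx 1.5016$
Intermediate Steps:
$k = -1$ ($k = -2 + \frac{\sqrt{6 + 3}}{3} = -2 + \frac{\sqrt{9}}{3} = -2 + \frac{1}{3} \cdot 3 = -2 + 1 = -1$)
$d{\left(G \right)} = -4$ ($d{\left(G \right)} = -4 + 0 = -4$)
$b = - \frac{473}{386}$ ($b = \frac{-469 - 4}{-80 + 466} = - \frac{473}{386} \approx -1.2254$)
$b^{2} = \left(- \frac{473}{386}\right)^{2} = \frac{223729}{148996}$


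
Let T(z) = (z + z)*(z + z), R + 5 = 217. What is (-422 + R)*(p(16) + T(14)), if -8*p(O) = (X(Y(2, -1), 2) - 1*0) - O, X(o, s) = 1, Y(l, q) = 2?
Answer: -660135/4 ≈ -1.6503e+5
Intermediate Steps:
R = 212 (R = -5 + 217 = 212)
p(O) = -⅛ + O/8 (p(O) = -((1 - 1*0) - O)/8 = -((1 + 0) - O)/8 = -(1 - O)/8 = -⅛ + O/8)
T(z) = 4*z² (T(z) = (2*z)*(2*z) = 4*z²)
(-422 + R)*(p(16) + T(14)) = (-422 + 212)*((-⅛ + (⅛)*16) + 4*14²) = -210*((-⅛ + 2) + 4*196) = -210*(15/8 + 784) = -210*6287/8 = -660135/4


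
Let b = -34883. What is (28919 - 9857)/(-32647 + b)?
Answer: -3177/11255 ≈ -0.28227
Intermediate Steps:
(28919 - 9857)/(-32647 + b) = (28919 - 9857)/(-32647 - 34883) = 19062/(-67530) = 19062*(-1/67530) = -3177/11255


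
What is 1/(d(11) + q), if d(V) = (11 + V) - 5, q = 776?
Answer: 1/793 ≈ 0.0012610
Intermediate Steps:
d(V) = 6 + V
1/(d(11) + q) = 1/((6 + 11) + 776) = 1/(17 + 776) = 1/793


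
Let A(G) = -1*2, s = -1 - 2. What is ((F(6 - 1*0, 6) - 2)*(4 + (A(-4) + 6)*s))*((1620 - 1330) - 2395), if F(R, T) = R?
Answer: 67360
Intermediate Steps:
s = -3
A(G) = -2
((F(6 - 1*0, 6) - 2)*(4 + (A(-4) + 6)*s))*((1620 - 1330) - 2395) = (((6 - 1*0) - 2)*(4 + (-2 + 6)*(-3)))*((1620 - 1330) - 2395) = (((6 + 0) - 2)*(4 + 4*(-3)))*(290 - 2395) = ((6 - 2)*(4 - 12))*(-2105) = (4*(-8))*(-2105) = -32*(-2105) = 67360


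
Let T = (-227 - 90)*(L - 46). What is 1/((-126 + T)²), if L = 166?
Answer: 1/1456643556 ≈ 6.8651e-10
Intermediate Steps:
T = -38040 (T = (-227 - 90)*(166 - 46) = -317*120 = -38040)
1/((-126 + T)²) = 1/((-126 - 38040)²) = 1/((-38166)²) = 1/1456643556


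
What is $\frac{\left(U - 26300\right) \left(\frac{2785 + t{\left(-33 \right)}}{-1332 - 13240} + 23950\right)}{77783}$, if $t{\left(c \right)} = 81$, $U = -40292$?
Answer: $- \frac{5810094298032}{283363469} \approx -20504.0$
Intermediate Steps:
$\frac{\left(U - 26300\right) \left(\frac{2785 + t{\left(-33 \right)}}{-1332 - 13240} + 23950\right)}{77783} = \frac{\left(-40292 - 26300\right) \left(\frac{2785 + 81}{-1332 - 13240} + 23950\right)}{77783} = - 66592 \left(\frac{2866}{-14572} + 23950\right) \frac{1}{77783} = - 66592 \left(2866 \left(- \frac{1}{14572}\right) + 23950\right) \frac{1}{77783} = - 66592 \left(- \frac{1433}{7286} + 23950\right) \frac{1}{77783} = \left(-66592\right) \frac{174498267}{7286} \cdot \frac{1}{77783} = \left(- \frac{5810094298032}{3643}\right) \frac{1}{77783} = - \frac{5810094298032}{283363469}$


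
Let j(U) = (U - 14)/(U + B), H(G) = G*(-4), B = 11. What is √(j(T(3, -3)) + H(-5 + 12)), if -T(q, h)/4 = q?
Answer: I*√2 ≈ 1.4142*I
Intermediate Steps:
T(q, h) = -4*q
H(G) = -4*G
j(U) = (-14 + U)/(11 + U) (j(U) = (U - 14)/(U + 11) = (-14 + U)/(11 + U))
√(j(T(3, -3)) + H(-5 + 12)) = √((-14 - 4*3)/(11 - 4*3) - 4*(-5 + 12)) = √((-14 - 12)/(11 - 12) - 4*7) = √(-26/(-1) - 28) = √(-1*(-26) - 28) = √(26 - 28) = √(-2) = I*√2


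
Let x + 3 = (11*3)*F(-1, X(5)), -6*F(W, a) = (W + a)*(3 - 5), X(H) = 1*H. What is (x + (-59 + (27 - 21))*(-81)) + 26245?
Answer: 30579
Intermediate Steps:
X(H) = H
F(W, a) = W/3 + a/3 (F(W, a) = -(W + a)*(3 - 5)/6 = -(W + a)*(-2)/6 = -(-2*W - 2*a)/6 = W/3 + a/3)
x = 41 (x = -3 + (11*3)*((1/3)*(-1) + (1/3)*5) = -3 + 33*(-1/3 + 5/3) = -3 + 33*(4/3) = -3 + 44 = 41)
(x + (-59 + (27 - 21))*(-81)) + 26245 = (41 + (-59 + (27 - 21))*(-81)) + 26245 = (41 + (-59 + 6)*(-81)) + 26245 = (41 - 53*(-81)) + 26245 = (41 + 4293) + 26245 = 4334 + 26245 = 30579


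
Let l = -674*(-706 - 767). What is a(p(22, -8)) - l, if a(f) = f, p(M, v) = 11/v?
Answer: -7942427/8 ≈ -9.9280e+5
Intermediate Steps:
l = 992802 (l = -674*(-1473) = 992802)
a(p(22, -8)) - l = 11/(-8) - 1*992802 = 11*(-1/8) - 992802 = -11/8 - 992802 = -7942427/8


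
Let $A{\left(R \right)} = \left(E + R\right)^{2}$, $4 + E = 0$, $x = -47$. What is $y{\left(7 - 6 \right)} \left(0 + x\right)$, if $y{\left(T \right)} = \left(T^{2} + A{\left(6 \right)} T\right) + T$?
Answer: $-282$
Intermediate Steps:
$E = -4$ ($E = -4 + 0 = -4$)
$A{\left(R \right)} = \left(-4 + R\right)^{2}$
$y{\left(T \right)} = T^{2} + 5 T$ ($y{\left(T \right)} = \left(T^{2} + \left(-4 + 6\right)^{2} T\right) + T = \left(T^{2} + 2^{2} T\right) + T = \left(T^{2} + 4 T\right) + T = T^{2} + 5 T$)
$y{\left(7 - 6 \right)} \left(0 + x\right) = \left(7 - 6\right) \left(5 + \left(7 - 6\right)\right) \left(0 - 47\right) = \left(7 - 6\right) \left(5 + \left(7 - 6\right)\right) \left(-47\right) = 1 \left(5 + 1\right) \left(-47\right) = 1 \cdot 6 \left(-47\right) = 6 \left(-47\right) = -282$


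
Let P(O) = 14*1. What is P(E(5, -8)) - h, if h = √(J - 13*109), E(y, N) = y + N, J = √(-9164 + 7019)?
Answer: 14 - √(-1417 + I*√2145) ≈ 13.385 - 37.648*I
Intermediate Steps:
J = I*√2145 (J = √(-2145) = I*√2145 ≈ 46.314*I)
E(y, N) = N + y
P(O) = 14
h = √(-1417 + I*√2145) (h = √(I*√2145 - 13*109) = √(I*√2145 - 1417) = √(-1417 + I*√2145) ≈ 0.6151 + 37.648*I)
P(E(5, -8)) - h = 14 - √(-1417 + I*√2145)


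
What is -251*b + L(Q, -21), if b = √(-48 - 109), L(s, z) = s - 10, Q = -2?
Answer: -12 - 251*I*√157 ≈ -12.0 - 3145.0*I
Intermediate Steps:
L(s, z) = -10 + s
b = I*√157 (b = √(-157) = I*√157 ≈ 12.53*I)
-251*b + L(Q, -21) = -251*I*√157 + (-10 - 2) = -251*I*√157 - 12 = -12 - 251*I*√157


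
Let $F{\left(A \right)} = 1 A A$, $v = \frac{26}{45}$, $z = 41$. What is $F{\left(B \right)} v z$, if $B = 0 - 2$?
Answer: $\frac{4264}{45} \approx 94.756$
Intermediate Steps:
$v = \frac{26}{45}$ ($v = 26 \cdot \frac{1}{45} = \frac{26}{45} \approx 0.57778$)
$B = -2$
$F{\left(A \right)} = A^{2}$ ($F{\left(A \right)} = A A = A^{2}$)
$F{\left(B \right)} v z = \left(-2\right)^{2} \cdot \frac{26}{45} \cdot 41 = 4 \cdot \frac{26}{45} \cdot 41 = \frac{104}{45} \cdot 41 = \frac{4264}{45}$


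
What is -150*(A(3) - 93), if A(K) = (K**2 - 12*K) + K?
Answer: 17550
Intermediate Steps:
A(K) = K**2 - 11*K
-150*(A(3) - 93) = -150*(3*(-11 + 3) - 93) = -150*(3*(-8) - 93) = -150*(-24 - 93) = -150*(-117) = 17550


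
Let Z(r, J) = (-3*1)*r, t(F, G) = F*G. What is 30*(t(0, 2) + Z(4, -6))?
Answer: -360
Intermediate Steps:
Z(r, J) = -3*r
30*(t(0, 2) + Z(4, -6)) = 30*(0*2 - 3*4) = 30*(0 - 12) = 30*(-12) = -360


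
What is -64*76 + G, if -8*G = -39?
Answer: -38873/8 ≈ -4859.1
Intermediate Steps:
G = 39/8 (G = -1/8*(-39) = 39/8 ≈ 4.8750)
-64*76 + G = -64*76 + 39/8 = -4864 + 39/8 = -38873/8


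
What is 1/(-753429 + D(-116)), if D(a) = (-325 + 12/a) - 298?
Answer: -29/21867511 ≈ -1.3262e-6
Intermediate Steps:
D(a) = -623 + 12/a
1/(-753429 + D(-116)) = 1/(-753429 + (-623 + 12/(-116))) = 1/(-753429 + (-623 + 12*(-1/116))) = 1/(-753429 + (-623 - 3/29)) = 1/(-753429 - 18070/29) = 1/(-21867511/29) = -29/21867511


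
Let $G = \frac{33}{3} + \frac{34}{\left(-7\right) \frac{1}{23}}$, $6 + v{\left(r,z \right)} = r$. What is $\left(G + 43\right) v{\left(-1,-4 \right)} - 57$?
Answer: $347$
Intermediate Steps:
$v{\left(r,z \right)} = -6 + r$
$G = - \frac{705}{7}$ ($G = 33 \cdot \frac{1}{3} + \frac{34}{\left(-7\right) \frac{1}{23}} = 11 + \frac{34}{- \frac{7}{23}} = 11 + 34 \left(- \frac{23}{7}\right) = 11 - \frac{782}{7} = - \frac{705}{7} \approx -100.71$)
$\left(G + 43\right) v{\left(-1,-4 \right)} - 57 = \left(- \frac{705}{7} + 43\right) \left(-6 - 1\right) - 57 = \left(- \frac{404}{7}\right) \left(-7\right) - 57 = 404 - 57 = 347$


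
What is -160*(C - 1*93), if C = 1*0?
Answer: 14880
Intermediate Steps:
C = 0
-160*(C - 1*93) = -160*(0 - 1*93) = -160*(0 - 93) = -160*(-93) = 14880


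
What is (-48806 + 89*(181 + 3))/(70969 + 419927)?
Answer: -5405/81816 ≈ -0.066063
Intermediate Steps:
(-48806 + 89*(181 + 3))/(70969 + 419927) = (-48806 + 89*184)/490896 = (-48806 + 16376)*(1/490896) = -32430*1/490896 = -5405/81816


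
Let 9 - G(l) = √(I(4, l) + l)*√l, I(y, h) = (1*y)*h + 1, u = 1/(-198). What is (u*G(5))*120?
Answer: -60/11 + 20*√130/33 ≈ 1.4556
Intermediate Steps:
u = -1/198 ≈ -0.0050505
I(y, h) = 1 + h*y (I(y, h) = y*h + 1 = h*y + 1 = 1 + h*y)
G(l) = 9 - √l*√(1 + 5*l) (G(l) = 9 - √((1 + l*4) + l)*√l = 9 - √((1 + 4*l) + l)*√l = 9 - √(1 + 5*l)*√l = 9 - √l*√(1 + 5*l))
(u*G(5))*120 = -(9 - √5*√(1 + 5*5))/198*120 = -(9 - √5*√(1 + 25))/198*120 = -(9 - √5*√26)/198*120 = -(9 - √130)/198*120 = (-1/22 + √130/198)*120 = -60/11 + 20*√130/33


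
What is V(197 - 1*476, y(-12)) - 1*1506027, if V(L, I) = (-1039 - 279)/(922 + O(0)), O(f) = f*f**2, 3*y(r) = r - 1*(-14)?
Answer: -694279106/461 ≈ -1.5060e+6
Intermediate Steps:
y(r) = 14/3 + r/3 (y(r) = (r - 1*(-14))/3 = (r + 14)/3 = (14 + r)/3 = 14/3 + r/3)
O(f) = f**3
V(L, I) = -659/461 (V(L, I) = (-1039 - 279)/(922 + 0**3) = -1318/(922 + 0) = -1318/922 = -1318*1/922 = -659/461)
V(197 - 1*476, y(-12)) - 1*1506027 = -659/461 - 1*1506027 = -659/461 - 1506027 = -694279106/461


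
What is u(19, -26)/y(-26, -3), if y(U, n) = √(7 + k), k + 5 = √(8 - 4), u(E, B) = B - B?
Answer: 0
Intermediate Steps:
u(E, B) = 0
k = -3 (k = -5 + √(8 - 4) = -5 + √4 = -5 + 2 = -3)
y(U, n) = 2 (y(U, n) = √(7 - 3) = √4 = 2)
u(19, -26)/y(-26, -3) = 0/2 = 0*(½) = 0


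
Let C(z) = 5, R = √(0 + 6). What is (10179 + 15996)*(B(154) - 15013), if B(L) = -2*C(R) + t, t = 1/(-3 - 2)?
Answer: -393232260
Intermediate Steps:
R = √6 ≈ 2.4495
t = -⅕ (t = 1/(-5) = -⅕ ≈ -0.20000)
B(L) = -51/5 (B(L) = -2*5 - ⅕ = -10 - ⅕ = -51/5)
(10179 + 15996)*(B(154) - 15013) = (10179 + 15996)*(-51/5 - 15013) = 26175*(-75116/5) = -393232260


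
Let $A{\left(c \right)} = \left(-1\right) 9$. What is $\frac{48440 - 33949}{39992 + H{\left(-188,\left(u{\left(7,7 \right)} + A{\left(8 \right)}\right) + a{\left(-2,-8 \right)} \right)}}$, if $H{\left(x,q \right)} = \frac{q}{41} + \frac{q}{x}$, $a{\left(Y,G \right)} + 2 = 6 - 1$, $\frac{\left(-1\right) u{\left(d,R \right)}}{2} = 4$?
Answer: $\frac{55848314}{154128139} \approx 0.36235$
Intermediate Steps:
$u{\left(d,R \right)} = -8$ ($u{\left(d,R \right)} = \left(-2\right) 4 = -8$)
$a{\left(Y,G \right)} = 3$ ($a{\left(Y,G \right)} = -2 + \left(6 - 1\right) = -2 + 5 = 3$)
$A{\left(c \right)} = -9$
$H{\left(x,q \right)} = \frac{q}{41} + \frac{q}{x}$ ($H{\left(x,q \right)} = q \frac{1}{41} + \frac{q}{x} = \frac{q}{41} + \frac{q}{x}$)
$\frac{48440 - 33949}{39992 + H{\left(-188,\left(u{\left(7,7 \right)} + A{\left(8 \right)}\right) + a{\left(-2,-8 \right)} \right)}} = \frac{48440 - 33949}{39992 + \left(\frac{\left(-8 - 9\right) + 3}{41} + \frac{\left(-8 - 9\right) + 3}{-188}\right)} = \frac{14491}{39992 + \left(\frac{-17 + 3}{41} + \left(-17 + 3\right) \left(- \frac{1}{188}\right)\right)} = \frac{14491}{39992 + \left(\frac{1}{41} \left(-14\right) - - \frac{7}{94}\right)} = \frac{14491}{39992 + \left(- \frac{14}{41} + \frac{7}{94}\right)} = \frac{14491}{39992 - \frac{1029}{3854}} = \frac{14491}{\frac{154128139}{3854}} = 14491 \cdot \frac{3854}{154128139} = \frac{55848314}{154128139}$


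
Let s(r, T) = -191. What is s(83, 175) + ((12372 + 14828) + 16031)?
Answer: 43040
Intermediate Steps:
s(83, 175) + ((12372 + 14828) + 16031) = -191 + ((12372 + 14828) + 16031) = -191 + (27200 + 16031) = -191 + 43231 = 43040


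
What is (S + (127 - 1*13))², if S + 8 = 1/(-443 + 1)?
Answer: 2195016201/195364 ≈ 11236.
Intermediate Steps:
S = -3537/442 (S = -8 + 1/(-443 + 1) = -8 + 1/(-442) = -8 - 1/442 = -3537/442 ≈ -8.0023)
(S + (127 - 1*13))² = (-3537/442 + (127 - 1*13))² = (-3537/442 + (127 - 13))² = (-3537/442 + 114)² = (46851/442)² = 2195016201/195364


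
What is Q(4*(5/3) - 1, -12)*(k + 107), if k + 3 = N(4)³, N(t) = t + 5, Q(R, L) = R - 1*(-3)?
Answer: 21658/3 ≈ 7219.3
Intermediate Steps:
Q(R, L) = 3 + R (Q(R, L) = R + 3 = 3 + R)
N(t) = 5 + t
k = 726 (k = -3 + (5 + 4)³ = -3 + 9³ = -3 + 729 = 726)
Q(4*(5/3) - 1, -12)*(k + 107) = (3 + (4*(5/3) - 1))*(726 + 107) = (3 + (4*(5*(⅓)) - 1))*833 = (3 + (4*(5/3) - 1))*833 = (3 + (20/3 - 1))*833 = (3 + 17/3)*833 = (26/3)*833 = 21658/3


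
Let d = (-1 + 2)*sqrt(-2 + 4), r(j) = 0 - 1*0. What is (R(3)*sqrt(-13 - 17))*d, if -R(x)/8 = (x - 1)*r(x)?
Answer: 0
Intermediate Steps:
r(j) = 0 (r(j) = 0 + 0 = 0)
R(x) = 0 (R(x) = -8*(x - 1)*0 = -8*(-1 + x)*0 = -8*0 = 0)
d = sqrt(2) (d = 1*sqrt(2) = sqrt(2) ≈ 1.4142)
(R(3)*sqrt(-13 - 17))*d = (0*sqrt(-13 - 17))*sqrt(2) = (0*sqrt(-30))*sqrt(2) = (0*(I*sqrt(30)))*sqrt(2) = 0*sqrt(2) = 0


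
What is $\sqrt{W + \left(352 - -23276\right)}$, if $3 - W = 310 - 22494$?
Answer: $7 \sqrt{935} \approx 214.04$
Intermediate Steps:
$W = 22187$ ($W = 3 - \left(310 - 22494\right) = 3 - -22184 = 3 + 22184 = 22187$)
$\sqrt{W + \left(352 - -23276\right)} = \sqrt{22187 + \left(352 - -23276\right)} = \sqrt{22187 + \left(352 + 23276\right)} = \sqrt{22187 + 23628} = \sqrt{45815} = 7 \sqrt{935}$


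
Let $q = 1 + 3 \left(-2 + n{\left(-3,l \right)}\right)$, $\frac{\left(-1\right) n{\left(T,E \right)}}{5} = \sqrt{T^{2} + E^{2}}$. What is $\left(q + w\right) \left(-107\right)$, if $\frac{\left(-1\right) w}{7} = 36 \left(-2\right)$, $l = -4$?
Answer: $-45368$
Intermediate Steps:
$n{\left(T,E \right)} = - 5 \sqrt{E^{2} + T^{2}}$ ($n{\left(T,E \right)} = - 5 \sqrt{T^{2} + E^{2}} = - 5 \sqrt{E^{2} + T^{2}}$)
$w = 504$ ($w = - 7 \cdot 36 \left(-2\right) = \left(-7\right) \left(-72\right) = 504$)
$q = -80$ ($q = 1 + 3 \left(-2 - 5 \sqrt{\left(-4\right)^{2} + \left(-3\right)^{2}}\right) = 1 + 3 \left(-2 - 5 \sqrt{16 + 9}\right) = 1 + 3 \left(-2 - 5 \sqrt{25}\right) = 1 + 3 \left(-2 - 25\right) = 1 + 3 \left(-27\right) = 1 - 81 = -80$)
$\left(q + w\right) \left(-107\right) = \left(-80 + 504\right) \left(-107\right) = 424 \left(-107\right) = -45368$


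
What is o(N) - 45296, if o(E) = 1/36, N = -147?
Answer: -1630655/36 ≈ -45296.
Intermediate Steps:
o(E) = 1/36
o(N) - 45296 = 1/36 - 45296 = -1630655/36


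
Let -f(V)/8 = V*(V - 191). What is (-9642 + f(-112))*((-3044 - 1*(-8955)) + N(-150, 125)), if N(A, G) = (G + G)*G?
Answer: -10447071930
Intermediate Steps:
f(V) = -8*V*(-191 + V) (f(V) = -8*V*(V - 191) = -8*V*(-191 + V))
N(A, G) = 2*G² (N(A, G) = (2*G)*G = 2*G²)
(-9642 + f(-112))*((-3044 - 1*(-8955)) + N(-150, 125)) = (-9642 + 8*(-112)*(191 - 1*(-112)))*((-3044 - 1*(-8955)) + 2*125²) = (-9642 + 8*(-112)*(191 + 112))*((-3044 + 8955) + 2*15625) = (-9642 + 8*(-112)*303)*(5911 + 31250) = (-9642 - 271488)*37161 = -281130*37161 = -10447071930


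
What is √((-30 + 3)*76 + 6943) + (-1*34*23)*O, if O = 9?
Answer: -7038 + √4891 ≈ -6968.1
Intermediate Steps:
√((-30 + 3)*76 + 6943) + (-1*34*23)*O = √((-30 + 3)*76 + 6943) + (-1*34*23)*9 = √(-27*76 + 6943) - 34*23*9 = √(-2052 + 6943) - 782*9 = √4891 - 7038 = -7038 + √4891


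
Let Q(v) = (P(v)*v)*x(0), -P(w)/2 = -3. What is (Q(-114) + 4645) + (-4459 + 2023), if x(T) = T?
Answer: 2209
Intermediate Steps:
P(w) = 6 (P(w) = -2*(-3) = 6)
Q(v) = 0 (Q(v) = (6*v)*0 = 0)
(Q(-114) + 4645) + (-4459 + 2023) = (0 + 4645) + (-4459 + 2023) = 4645 - 2436 = 2209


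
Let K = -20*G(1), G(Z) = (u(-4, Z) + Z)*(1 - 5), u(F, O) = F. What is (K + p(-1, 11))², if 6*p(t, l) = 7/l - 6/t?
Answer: 248598289/4356 ≈ 57070.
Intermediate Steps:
p(t, l) = -1/t + 7/(6*l) (p(t, l) = (7/l - 6/t)/6 = (-6/t + 7/l)/6 = -1/t + 7/(6*l))
G(Z) = 16 - 4*Z (G(Z) = (-4 + Z)*(1 - 5) = (-4 + Z)*(-4) = 16 - 4*Z)
K = -240 (K = -20*(16 - 4*1) = -20*(16 - 4) = -20*12 = -240)
(K + p(-1, 11))² = (-240 + (-1/(-1) + (7/6)/11))² = (-240 + (-1*(-1) + (7/6)*(1/11)))² = (-240 + (1 + 7/66))² = (-240 + 73/66)² = (-15767/66)² = 248598289/4356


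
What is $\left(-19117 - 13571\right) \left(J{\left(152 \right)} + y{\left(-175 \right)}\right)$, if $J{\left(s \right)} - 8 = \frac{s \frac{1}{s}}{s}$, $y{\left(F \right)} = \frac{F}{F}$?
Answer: $- \frac{5593734}{19} \approx -2.9441 \cdot 10^{5}$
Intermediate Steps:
$y{\left(F \right)} = 1$
$J{\left(s \right)} = 8 + \frac{1}{s}$ ($J{\left(s \right)} = 8 + \frac{s \frac{1}{s}}{s} = 8 + 1 \frac{1}{s} = 8 + \frac{1}{s}$)
$\left(-19117 - 13571\right) \left(J{\left(152 \right)} + y{\left(-175 \right)}\right) = \left(-19117 - 13571\right) \left(\left(8 + \frac{1}{152}\right) + 1\right) = - 32688 \left(\left(8 + \frac{1}{152}\right) + 1\right) = - 32688 \left(\frac{1217}{152} + 1\right) = \left(-32688\right) \frac{1369}{152} = - \frac{5593734}{19}$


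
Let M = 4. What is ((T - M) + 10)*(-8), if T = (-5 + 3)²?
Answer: -80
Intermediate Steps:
T = 4 (T = (-2)² = 4)
((T - M) + 10)*(-8) = ((4 - 1*4) + 10)*(-8) = ((4 - 4) + 10)*(-8) = (0 + 10)*(-8) = 10*(-8) = -80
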